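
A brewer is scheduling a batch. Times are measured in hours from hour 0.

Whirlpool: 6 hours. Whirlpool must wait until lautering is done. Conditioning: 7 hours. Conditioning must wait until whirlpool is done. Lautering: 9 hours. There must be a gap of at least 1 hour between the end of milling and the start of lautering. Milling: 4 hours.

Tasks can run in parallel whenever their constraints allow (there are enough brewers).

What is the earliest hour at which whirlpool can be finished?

20

Milling has no prerequisites, so it starts at hour 0 and finishes at hour 4.
After milling (finishes hour 4, plus 1-hour gap → hour 5), lautering can start at hour 5 and finishes at hour 14.
Whirlpool waits on lautering (finishes hour 14), so it starts at hour 14 and finishes at 14 + 6 = hour 20.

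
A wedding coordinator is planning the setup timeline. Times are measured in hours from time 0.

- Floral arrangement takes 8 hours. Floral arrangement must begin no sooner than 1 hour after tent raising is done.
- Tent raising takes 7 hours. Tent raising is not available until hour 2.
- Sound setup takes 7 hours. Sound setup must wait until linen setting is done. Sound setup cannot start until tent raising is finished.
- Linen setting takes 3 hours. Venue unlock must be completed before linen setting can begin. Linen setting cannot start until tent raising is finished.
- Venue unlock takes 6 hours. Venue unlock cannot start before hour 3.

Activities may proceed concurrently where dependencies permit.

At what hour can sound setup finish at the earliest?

19

After its own release at hour 2, tent raising can start at hour 2 and finishes at hour 9.
After its own release at hour 3, venue unlock can start at hour 3 and finishes at hour 9.
Linen setting cannot start until venue unlock (finishes hour 9); tent raising (finishes hour 9). The controlling bound is hour 9, so linen setting finishes at 9 + 3 = hour 12.
Sound setup needs all of linen setting (finishes hour 12); tent raising (finishes hour 9). That puts its earliest start at hour 12; it finishes at 12 + 7 = hour 19.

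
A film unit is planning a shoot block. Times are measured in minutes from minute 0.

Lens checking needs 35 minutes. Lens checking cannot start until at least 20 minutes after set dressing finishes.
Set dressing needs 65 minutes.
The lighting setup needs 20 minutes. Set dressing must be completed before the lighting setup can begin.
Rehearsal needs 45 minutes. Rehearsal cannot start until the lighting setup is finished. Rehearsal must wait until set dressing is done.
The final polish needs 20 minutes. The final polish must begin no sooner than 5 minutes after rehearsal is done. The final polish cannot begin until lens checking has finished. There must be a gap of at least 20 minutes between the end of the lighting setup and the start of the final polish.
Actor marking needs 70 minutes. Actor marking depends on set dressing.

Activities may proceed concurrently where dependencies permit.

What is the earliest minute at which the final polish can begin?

135

Set dressing has no prerequisites, so it starts at minute 0 and finishes at minute 65.
Lens checking waits on set dressing (finishes minute 65, plus 20-minute gap → minute 85), so it starts at minute 85 and finishes at 85 + 35 = minute 120.
The lighting setup waits on set dressing (finishes minute 65), so it starts at minute 65 and finishes at 65 + 20 = minute 85.
Rehearsal has to wait for the lighting setup (finishes minute 85); set dressing (finishes minute 65). The latest of these is minute 85, so rehearsal runs minute 85 to 85 + 45 = minute 130.
The final polish waits on rehearsal (finishes minute 130, plus 5-minute gap → minute 135); lens checking (finishes minute 120); the lighting setup (finishes minute 85, plus 20-minute gap → minute 105). The latest of these is minute 135, which is the earliest the final polish can start.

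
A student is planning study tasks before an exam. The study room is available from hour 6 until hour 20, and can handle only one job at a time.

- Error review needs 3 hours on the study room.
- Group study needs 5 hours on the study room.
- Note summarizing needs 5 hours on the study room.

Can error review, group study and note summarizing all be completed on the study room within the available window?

The study room window is 20 − 6 = 14 hours.
Running back to back, the jobs need 3 + 5 + 5 = 13 hours on the study room.
Since 13 ≤ 14, they fit within the window.

Yes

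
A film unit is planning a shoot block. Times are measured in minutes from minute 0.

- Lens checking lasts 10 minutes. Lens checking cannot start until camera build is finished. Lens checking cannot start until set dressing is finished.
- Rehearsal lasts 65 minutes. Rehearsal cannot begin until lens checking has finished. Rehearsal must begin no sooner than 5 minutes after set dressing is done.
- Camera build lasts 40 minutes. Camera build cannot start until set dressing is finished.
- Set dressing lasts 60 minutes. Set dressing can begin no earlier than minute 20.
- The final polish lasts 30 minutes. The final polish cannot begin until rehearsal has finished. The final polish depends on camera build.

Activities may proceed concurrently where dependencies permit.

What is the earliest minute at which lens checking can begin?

Set dressing waits on its own release at minute 20, so it starts at minute 20 and finishes at 20 + 60 = minute 80.
After set dressing (finishes minute 80), camera build can start at minute 80 and finishes at minute 120.
Lens checking waits on camera build (finishes minute 120); set dressing (finishes minute 80). The latest of these is minute 120, which is the earliest lens checking can start.

120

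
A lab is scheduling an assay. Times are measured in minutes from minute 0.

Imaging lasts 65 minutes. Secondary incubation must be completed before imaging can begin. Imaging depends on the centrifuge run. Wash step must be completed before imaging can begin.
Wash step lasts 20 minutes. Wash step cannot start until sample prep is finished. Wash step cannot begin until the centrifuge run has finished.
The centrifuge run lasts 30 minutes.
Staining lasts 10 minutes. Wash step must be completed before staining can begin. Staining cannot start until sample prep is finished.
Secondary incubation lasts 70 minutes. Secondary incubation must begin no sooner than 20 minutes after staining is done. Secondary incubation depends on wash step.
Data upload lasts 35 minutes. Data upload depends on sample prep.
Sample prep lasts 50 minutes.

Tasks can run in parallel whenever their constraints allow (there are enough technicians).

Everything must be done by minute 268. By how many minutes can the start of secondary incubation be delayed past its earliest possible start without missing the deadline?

33

Nothing blocks the centrifuge run, so it runs from minute 0 to minute 30.
Nothing blocks sample prep, so it runs from minute 0 to minute 50.
For wash step: sample prep (finishes minute 50); the centrifuge run (finishes minute 30). Taking the maximum gives a start of minute 50, and it finishes at 50 + 20 = minute 70.
Staining cannot start until wash step (finishes minute 70); sample prep (finishes minute 50). The controlling bound is minute 70, so staining finishes at 70 + 10 = minute 80.
Secondary incubation cannot start until staining (finishes minute 80, plus 20-minute gap → minute 100); wash step (finishes minute 70). The controlling bound is minute 100, so secondary incubation finishes at 100 + 70 = minute 170.

Working backward from the deadline:
Imaging has no dependents, so it just needs to finish by minute 268. Starting by 268 − 65 = minute 203 achieves that.
Secondary incubation has to be done before imaging (must start by minute 203). That means finishing by minute 203, i.e. starting by 203 − 70 = minute 133.
So secondary incubation can start as early as minute 100 and as late as minute 133, giving 133 − 100 = 33 minutes of slack.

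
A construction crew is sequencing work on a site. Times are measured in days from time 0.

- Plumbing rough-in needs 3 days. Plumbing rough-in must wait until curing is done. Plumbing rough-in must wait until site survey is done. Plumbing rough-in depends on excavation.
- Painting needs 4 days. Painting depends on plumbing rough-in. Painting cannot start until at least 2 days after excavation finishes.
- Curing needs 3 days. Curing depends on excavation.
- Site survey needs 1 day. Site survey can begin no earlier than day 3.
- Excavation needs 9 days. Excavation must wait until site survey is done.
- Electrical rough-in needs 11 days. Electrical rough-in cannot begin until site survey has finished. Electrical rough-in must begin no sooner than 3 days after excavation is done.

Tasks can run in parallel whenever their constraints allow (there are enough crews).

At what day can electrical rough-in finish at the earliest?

Site survey waits on its own release at day 3, so it starts at day 3 and finishes at 3 + 1 = day 4.
Excavation cannot begin until site survey (finishes day 4). It runs from day 4 to 4 + 9 = day 13.
Electrical rough-in needs all of site survey (finishes day 4); excavation (finishes day 13, plus 3-day gap → day 16). That puts its earliest start at day 16; it finishes at 16 + 11 = day 27.

27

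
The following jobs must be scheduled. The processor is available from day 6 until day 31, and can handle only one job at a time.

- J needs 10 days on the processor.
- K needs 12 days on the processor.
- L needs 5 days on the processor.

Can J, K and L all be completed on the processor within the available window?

No

The processor window is 31 − 6 = 25 days.
Running back to back, the jobs need 10 + 12 + 5 = 27 days on the processor.
Since 27 > 25, they cannot all fit.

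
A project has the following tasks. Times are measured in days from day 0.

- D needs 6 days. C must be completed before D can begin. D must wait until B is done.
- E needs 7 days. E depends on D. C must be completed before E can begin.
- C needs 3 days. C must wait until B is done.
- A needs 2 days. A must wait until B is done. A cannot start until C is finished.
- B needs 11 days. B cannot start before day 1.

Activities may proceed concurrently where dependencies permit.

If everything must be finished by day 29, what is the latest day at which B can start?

To finish by day 29, A (duration 2) must start no later than day 27.
E must finish by day 29; it takes 7 days, so it must start by 29 − 7 = day 22.
Since E (must start by day 22) depends on it, D must finish by day 22. Backing off its 6-day duration gives a latest start of day 16.
C feeds A (must start by day 27); D (must start by day 16); E (must start by day 22). Taking the minimum, C must finish by day 16 and start by 16 − 3 = day 13.
B feeds A (must start by day 27); C (must start by day 13); D (must start by day 16). Taking the minimum, B must finish by day 13 and start by 13 − 11 = day 2.

2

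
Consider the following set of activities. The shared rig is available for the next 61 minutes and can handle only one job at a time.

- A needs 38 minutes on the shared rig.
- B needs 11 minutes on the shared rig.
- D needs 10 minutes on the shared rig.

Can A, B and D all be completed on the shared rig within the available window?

Running back to back, the jobs need 38 + 11 + 10 = 59 minutes on the shared rig.
Since 59 ≤ 61, they fit within the window.

Yes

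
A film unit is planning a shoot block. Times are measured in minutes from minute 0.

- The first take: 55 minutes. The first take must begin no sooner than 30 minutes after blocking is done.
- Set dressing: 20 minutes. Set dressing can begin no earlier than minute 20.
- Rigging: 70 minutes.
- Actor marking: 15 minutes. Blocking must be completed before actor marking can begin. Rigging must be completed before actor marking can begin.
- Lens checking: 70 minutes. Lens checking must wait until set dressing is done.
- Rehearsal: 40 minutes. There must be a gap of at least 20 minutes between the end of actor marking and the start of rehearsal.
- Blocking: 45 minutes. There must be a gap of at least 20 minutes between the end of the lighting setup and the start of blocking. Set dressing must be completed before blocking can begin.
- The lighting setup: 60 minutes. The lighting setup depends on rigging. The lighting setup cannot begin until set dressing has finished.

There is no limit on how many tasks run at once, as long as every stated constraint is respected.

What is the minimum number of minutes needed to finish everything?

280

Set dressing cannot begin until its own release at minute 20. It runs from minute 20 to 20 + 20 = minute 40.
After set dressing (finishes minute 40), lens checking can start at minute 40 and finishes at minute 110.
Rigging has no prerequisites, so it starts at minute 0 and finishes at minute 70.
For the lighting setup: rigging (finishes minute 70); set dressing (finishes minute 40). Taking the maximum gives a start of minute 70, and it finishes at 70 + 60 = minute 130.
For blocking: the lighting setup (finishes minute 130, plus 20-minute gap → minute 150); set dressing (finishes minute 40). Taking the maximum gives a start of minute 150, and it finishes at 150 + 45 = minute 195.
The first take waits on blocking (finishes minute 195, plus 30-minute gap → minute 225), so it starts at minute 225 and finishes at 225 + 55 = minute 280.
For actor marking: blocking (finishes minute 195); rigging (finishes minute 70). Taking the maximum gives a start of minute 195, and it finishes at 195 + 15 = minute 210.
After actor marking (finishes minute 210, plus 20-minute gap → minute 230), rehearsal can start at minute 230 and finishes at minute 270.
All tasks are finished once the last one completes. Finish times: Rigging at 70, Set dressing at 40, The lighting setup at 130, Lens checking at 110, Blocking at 195, Actor marking at 210, Rehearsal at 270, The first take at 280. The latest is minute 280.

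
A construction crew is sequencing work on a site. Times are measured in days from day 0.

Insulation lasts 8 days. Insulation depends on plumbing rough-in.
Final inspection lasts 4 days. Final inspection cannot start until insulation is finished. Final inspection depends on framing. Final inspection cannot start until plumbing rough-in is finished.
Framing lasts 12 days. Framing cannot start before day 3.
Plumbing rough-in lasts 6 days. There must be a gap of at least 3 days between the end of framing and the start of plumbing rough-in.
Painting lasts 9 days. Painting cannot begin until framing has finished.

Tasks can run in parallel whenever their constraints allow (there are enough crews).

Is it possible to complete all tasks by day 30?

Framing waits on its own release at day 3, so it starts at day 3 and finishes at 3 + 12 = day 15.
Painting cannot begin until framing (finishes day 15). It runs from day 15 to 15 + 9 = day 24.
After framing (finishes day 15, plus 3-day gap → day 18), plumbing rough-in can start at day 18 and finishes at day 24.
After plumbing rough-in (finishes day 24), insulation can start at day 24 and finishes at day 32.
Final inspection has to wait for insulation (finishes day 32); framing (finishes day 15); plumbing rough-in (finishes day 24). The latest of these is day 32, so final inspection runs day 32 to 32 + 4 = day 36.
The earliest everything can be done is day 36, which is after the deadline of 30, so it is not possible.

No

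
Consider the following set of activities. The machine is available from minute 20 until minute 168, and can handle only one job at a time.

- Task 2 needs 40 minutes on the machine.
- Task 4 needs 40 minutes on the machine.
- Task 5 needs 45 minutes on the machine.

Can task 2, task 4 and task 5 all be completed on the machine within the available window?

Yes

The machine window is 168 − 20 = 148 minutes.
Running back to back, the jobs need 40 + 40 + 45 = 125 minutes on the machine.
Since 125 ≤ 148, they fit within the window.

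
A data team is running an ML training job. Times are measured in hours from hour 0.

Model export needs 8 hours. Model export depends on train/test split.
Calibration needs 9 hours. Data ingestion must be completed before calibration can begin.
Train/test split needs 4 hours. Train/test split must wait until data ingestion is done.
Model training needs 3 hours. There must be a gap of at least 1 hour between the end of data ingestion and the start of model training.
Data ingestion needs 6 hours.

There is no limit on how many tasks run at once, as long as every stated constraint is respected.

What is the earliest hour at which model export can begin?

Data ingestion has no prerequisites, so it starts at hour 0 and finishes at hour 6.
Train/test split waits on data ingestion (finishes hour 6), so it starts at hour 6 and finishes at 6 + 4 = hour 10.
Model export waits on train/test split (finishes hour 10), so the earliest it can start is hour 10.

10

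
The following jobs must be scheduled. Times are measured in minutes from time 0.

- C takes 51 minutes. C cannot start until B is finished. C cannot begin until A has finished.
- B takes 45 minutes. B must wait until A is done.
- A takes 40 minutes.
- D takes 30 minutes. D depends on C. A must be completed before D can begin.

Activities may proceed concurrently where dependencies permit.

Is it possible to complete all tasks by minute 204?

A has no prerequisites, so it starts at minute 0 and finishes at minute 40.
B cannot begin until A (finishes minute 40). It runs from minute 40 to 40 + 45 = minute 85.
C needs all of B (finishes minute 85); A (finishes minute 40). That puts its earliest start at minute 85; it finishes at 85 + 51 = minute 136.
D has to wait for C (finishes minute 136); A (finishes minute 40). The latest of these is minute 136, so D runs minute 136 to 136 + 30 = minute 166.
Every task is finished by minute 166, which is no later than the deadline of 204, so the schedule is feasible.

Yes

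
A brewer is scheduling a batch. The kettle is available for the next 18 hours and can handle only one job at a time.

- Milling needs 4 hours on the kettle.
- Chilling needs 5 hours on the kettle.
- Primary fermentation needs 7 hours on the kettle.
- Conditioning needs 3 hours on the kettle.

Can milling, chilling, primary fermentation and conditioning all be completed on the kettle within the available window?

Running back to back, the jobs need 4 + 5 + 7 + 3 = 19 hours on the kettle.
Since 19 > 18, they cannot all fit.

No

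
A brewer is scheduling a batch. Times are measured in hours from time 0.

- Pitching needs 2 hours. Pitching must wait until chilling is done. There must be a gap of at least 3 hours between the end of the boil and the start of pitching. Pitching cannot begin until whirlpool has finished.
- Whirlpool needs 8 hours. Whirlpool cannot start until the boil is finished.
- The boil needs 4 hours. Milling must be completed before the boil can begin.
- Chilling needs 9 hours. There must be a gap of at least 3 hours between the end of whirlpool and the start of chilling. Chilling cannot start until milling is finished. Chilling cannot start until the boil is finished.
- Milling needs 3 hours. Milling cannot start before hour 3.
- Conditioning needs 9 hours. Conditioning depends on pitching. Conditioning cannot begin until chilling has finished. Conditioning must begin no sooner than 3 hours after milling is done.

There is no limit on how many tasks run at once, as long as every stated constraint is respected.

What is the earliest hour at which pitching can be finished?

32

After its own release at hour 3, milling can start at hour 3 and finishes at hour 6.
After milling (finishes hour 6), the boil can start at hour 6 and finishes at hour 10.
After the boil (finishes hour 10), whirlpool can start at hour 10 and finishes at hour 18.
Chilling has to wait for whirlpool (finishes hour 18, plus 3-hour gap → hour 21); milling (finishes hour 6); the boil (finishes hour 10). The latest of these is hour 21, so chilling runs hour 21 to 21 + 9 = hour 30.
For pitching: chilling (finishes hour 30); the boil (finishes hour 10, plus 3-hour gap → hour 13); whirlpool (finishes hour 18). Taking the maximum gives a start of hour 30, and it finishes at 30 + 2 = hour 32.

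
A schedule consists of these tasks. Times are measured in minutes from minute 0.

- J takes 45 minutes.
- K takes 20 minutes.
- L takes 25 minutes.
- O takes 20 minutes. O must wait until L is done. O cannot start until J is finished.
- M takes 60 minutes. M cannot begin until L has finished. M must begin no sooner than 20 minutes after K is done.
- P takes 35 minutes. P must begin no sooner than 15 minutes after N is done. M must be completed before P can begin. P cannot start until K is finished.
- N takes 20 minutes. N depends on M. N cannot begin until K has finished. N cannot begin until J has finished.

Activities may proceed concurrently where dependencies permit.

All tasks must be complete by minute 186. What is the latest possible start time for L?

Nothing follows P; the deadline of minute 186 is its only limit. It must start by 186 − 35 = minute 151.
N has to be done before P (must start by minute 151, minus 15-minute gap → minute 136). That means finishing by minute 136, i.e. starting by 136 − 20 = minute 116.
Nothing follows O; the deadline of minute 186 is its only limit. It must start by 186 − 20 = minute 166.
M feeds N (must start by minute 116); P (must start by minute 151). Taking the minimum, M must finish by minute 116 and start by 116 − 60 = minute 56.
For L: M (must start by minute 56); O (must start by minute 166). The most restrictive is minute 56; with a 25-minute duration, L must start by minute 31.

31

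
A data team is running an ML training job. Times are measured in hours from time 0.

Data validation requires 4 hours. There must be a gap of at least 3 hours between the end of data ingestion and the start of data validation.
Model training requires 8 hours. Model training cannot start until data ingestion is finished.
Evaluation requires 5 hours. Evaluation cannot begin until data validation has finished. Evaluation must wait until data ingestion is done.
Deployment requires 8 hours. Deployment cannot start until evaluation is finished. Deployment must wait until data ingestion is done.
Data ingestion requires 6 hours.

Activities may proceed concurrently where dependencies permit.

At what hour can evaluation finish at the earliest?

18

Data ingestion can start immediately at hour 0; it finishes at hour 6.
Data validation cannot begin until data ingestion (finishes hour 6, plus 3-hour gap → hour 9). It runs from hour 9 to 9 + 4 = hour 13.
Evaluation has to wait for data validation (finishes hour 13); data ingestion (finishes hour 6). The latest of these is hour 13, so evaluation runs hour 13 to 13 + 5 = hour 18.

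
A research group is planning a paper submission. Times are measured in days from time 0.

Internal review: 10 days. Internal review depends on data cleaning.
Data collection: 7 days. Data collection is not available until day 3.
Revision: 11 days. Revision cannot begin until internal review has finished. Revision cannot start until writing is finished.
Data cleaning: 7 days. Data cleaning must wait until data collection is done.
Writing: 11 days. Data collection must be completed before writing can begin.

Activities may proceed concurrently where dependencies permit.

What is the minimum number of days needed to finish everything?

Data collection cannot begin until its own release at day 3. It runs from day 3 to 3 + 7 = day 10.
Writing waits on data collection (finishes day 10), so it starts at day 10 and finishes at 10 + 11 = day 21.
Data cleaning cannot begin until data collection (finishes day 10). It runs from day 10 to 10 + 7 = day 17.
Internal review waits on data cleaning (finishes day 17), so it starts at day 17 and finishes at 17 + 10 = day 27.
Revision cannot start until internal review (finishes day 27); writing (finishes day 21). The controlling bound is day 27, so revision finishes at 27 + 11 = day 38.
All tasks are finished once the last one completes. Finish times: Data collection at 10, Data cleaning at 17, Writing at 21, Internal review at 27, Revision at 38. The latest is day 38.

38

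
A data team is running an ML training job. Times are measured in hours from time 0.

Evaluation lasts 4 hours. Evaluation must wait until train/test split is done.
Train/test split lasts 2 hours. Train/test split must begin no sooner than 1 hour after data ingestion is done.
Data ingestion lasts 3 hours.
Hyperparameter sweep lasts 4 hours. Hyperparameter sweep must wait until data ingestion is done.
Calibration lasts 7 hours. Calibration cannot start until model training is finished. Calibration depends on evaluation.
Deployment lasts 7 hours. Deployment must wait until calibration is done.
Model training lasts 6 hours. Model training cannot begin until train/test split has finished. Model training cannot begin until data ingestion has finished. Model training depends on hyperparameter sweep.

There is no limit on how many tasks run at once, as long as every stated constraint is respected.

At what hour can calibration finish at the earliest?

Data ingestion can start immediately at hour 0; it finishes at hour 3.
After data ingestion (finishes hour 3), hyperparameter sweep can start at hour 3 and finishes at hour 7.
Train/test split waits on data ingestion (finishes hour 3, plus 1-hour gap → hour 4), so it starts at hour 4 and finishes at 4 + 2 = hour 6.
Evaluation waits on train/test split (finishes hour 6), so it starts at hour 6 and finishes at 6 + 4 = hour 10.
For model training: train/test split (finishes hour 6); data ingestion (finishes hour 3); hyperparameter sweep (finishes hour 7). Taking the maximum gives a start of hour 7, and it finishes at 7 + 6 = hour 13.
Calibration needs all of model training (finishes hour 13); evaluation (finishes hour 10). That puts its earliest start at hour 13; it finishes at 13 + 7 = hour 20.

20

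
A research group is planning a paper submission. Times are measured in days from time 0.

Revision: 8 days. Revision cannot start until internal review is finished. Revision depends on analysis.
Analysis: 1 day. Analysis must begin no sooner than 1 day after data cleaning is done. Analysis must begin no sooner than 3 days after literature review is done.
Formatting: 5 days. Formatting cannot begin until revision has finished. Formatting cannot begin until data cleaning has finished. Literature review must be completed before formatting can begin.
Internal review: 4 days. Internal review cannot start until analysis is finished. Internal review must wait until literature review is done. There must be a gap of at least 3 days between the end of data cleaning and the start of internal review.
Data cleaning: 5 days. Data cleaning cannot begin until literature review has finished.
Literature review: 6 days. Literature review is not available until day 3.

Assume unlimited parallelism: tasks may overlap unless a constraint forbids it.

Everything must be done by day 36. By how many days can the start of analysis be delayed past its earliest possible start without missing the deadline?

3

Literature review waits on its own release at day 3, so it starts at day 3 and finishes at 3 + 6 = day 9.
After literature review (finishes day 9), data cleaning can start at day 9 and finishes at day 14.
Analysis has to wait for data cleaning (finishes day 14, plus 1-day gap → day 15); literature review (finishes day 9, plus 3-day gap → day 12). The latest of these is day 15, so analysis runs day 15 to 15 + 1 = day 16.

Working backward from the deadline:
Nothing follows formatting; the deadline of day 36 is its only limit. It must start by 36 − 5 = day 31.
Revision feeds into formatting (must start by day 31); so revision must finish by day 31 and therefore start by day 23.
Internal review feeds into revision (must start by day 23); so internal review must finish by day 23 and therefore start by day 19.
Analysis must finish in time for internal review (must start by day 19); revision (must start by day 23). The tightest is day 19, so analysis must start by 19 − 1 = day 18.
So analysis can start as early as day 15 and as late as day 18, giving 18 − 15 = 3 days of slack.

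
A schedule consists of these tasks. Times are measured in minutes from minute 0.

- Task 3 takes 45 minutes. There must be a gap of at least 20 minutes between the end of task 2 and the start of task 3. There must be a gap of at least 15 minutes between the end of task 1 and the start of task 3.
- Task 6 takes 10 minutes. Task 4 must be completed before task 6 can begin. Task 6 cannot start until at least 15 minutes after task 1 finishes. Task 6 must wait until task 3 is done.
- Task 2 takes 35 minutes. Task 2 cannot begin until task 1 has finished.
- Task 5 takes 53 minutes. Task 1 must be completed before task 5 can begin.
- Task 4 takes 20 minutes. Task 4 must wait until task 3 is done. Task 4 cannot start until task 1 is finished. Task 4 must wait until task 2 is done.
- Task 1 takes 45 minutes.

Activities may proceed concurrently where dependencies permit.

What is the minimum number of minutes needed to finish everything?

175

Task 1 can start immediately at minute 0; it finishes at minute 45.
Task 5 cannot begin until task 1 (finishes minute 45). It runs from minute 45 to 45 + 53 = minute 98.
Task 2 waits on task 1 (finishes minute 45), so it starts at minute 45 and finishes at 45 + 35 = minute 80.
Task 3 needs all of task 2 (finishes minute 80, plus 20-minute gap → minute 100); task 1 (finishes minute 45, plus 15-minute gap → minute 60). That puts its earliest start at minute 100; it finishes at 100 + 45 = minute 145.
For task 4: task 3 (finishes minute 145); task 1 (finishes minute 45); task 2 (finishes minute 80). Taking the maximum gives a start of minute 145, and it finishes at 145 + 20 = minute 165.
Task 6 needs all of task 4 (finishes minute 165); task 1 (finishes minute 45, plus 15-minute gap → minute 60); task 3 (finishes minute 145). That puts its earliest start at minute 165; it finishes at 165 + 10 = minute 175.
All tasks are finished once the last one completes. Finish times: Task 1 at 45, Task 2 at 80, Task 3 at 145, Task 4 at 165, Task 5 at 98, Task 6 at 175. The latest is minute 175.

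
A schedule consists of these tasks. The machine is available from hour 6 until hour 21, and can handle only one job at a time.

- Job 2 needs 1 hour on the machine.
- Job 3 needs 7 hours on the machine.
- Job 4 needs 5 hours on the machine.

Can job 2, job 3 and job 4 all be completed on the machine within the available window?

Yes

The machine window is 21 − 6 = 15 hours.
Running back to back, the jobs need 1 + 7 + 5 = 13 hours on the machine.
Since 13 ≤ 15, they fit within the window.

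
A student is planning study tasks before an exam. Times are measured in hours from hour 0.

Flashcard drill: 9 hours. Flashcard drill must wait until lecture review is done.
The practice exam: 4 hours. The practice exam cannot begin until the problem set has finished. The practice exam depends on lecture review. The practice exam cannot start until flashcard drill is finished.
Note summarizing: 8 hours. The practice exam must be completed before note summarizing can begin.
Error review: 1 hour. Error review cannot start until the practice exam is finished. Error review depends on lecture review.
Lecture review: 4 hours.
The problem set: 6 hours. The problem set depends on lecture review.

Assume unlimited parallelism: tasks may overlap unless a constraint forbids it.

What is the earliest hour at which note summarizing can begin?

17

Nothing blocks lecture review, so it runs from hour 0 to hour 4.
After lecture review (finishes hour 4), flashcard drill can start at hour 4 and finishes at hour 13.
The problem set waits on lecture review (finishes hour 4), so it starts at hour 4 and finishes at 4 + 6 = hour 10.
The practice exam has to wait for the problem set (finishes hour 10); lecture review (finishes hour 4); flashcard drill (finishes hour 13). The latest of these is hour 13, so the practice exam runs hour 13 to 13 + 4 = hour 17.
Note summarizing waits on the practice exam (finishes hour 17), so the earliest it can start is hour 17.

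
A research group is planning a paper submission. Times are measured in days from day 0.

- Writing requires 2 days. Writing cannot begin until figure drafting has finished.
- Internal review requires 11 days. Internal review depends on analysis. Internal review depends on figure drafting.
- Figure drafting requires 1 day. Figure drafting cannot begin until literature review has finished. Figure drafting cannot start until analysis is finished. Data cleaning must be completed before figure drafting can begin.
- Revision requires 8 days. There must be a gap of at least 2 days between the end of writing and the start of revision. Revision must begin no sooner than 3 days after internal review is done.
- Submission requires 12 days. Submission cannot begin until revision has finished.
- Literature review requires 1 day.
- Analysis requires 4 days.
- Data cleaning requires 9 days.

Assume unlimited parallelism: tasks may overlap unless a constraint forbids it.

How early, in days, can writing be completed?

Analysis can start immediately at day 0; it finishes at day 4.
Data cleaning can start immediately at day 0; it finishes at day 9.
Literature review can start immediately at day 0; it finishes at day 1.
Figure drafting has to wait for literature review (finishes day 1); analysis (finishes day 4); data cleaning (finishes day 9). The latest of these is day 9, so figure drafting runs day 9 to 9 + 1 = day 10.
Writing cannot begin until figure drafting (finishes day 10). It runs from day 10 to 10 + 2 = day 12.

12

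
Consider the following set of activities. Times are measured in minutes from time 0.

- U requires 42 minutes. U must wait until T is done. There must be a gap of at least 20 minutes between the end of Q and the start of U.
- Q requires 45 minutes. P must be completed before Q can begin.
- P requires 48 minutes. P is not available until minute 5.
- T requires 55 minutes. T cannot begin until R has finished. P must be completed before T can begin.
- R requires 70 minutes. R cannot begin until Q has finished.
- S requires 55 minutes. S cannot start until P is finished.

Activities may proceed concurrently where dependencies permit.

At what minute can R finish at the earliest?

P waits on its own release at minute 5, so it starts at minute 5 and finishes at 5 + 48 = minute 53.
After P (finishes minute 53), Q can start at minute 53 and finishes at minute 98.
After Q (finishes minute 98), R can start at minute 98 and finishes at minute 168.

168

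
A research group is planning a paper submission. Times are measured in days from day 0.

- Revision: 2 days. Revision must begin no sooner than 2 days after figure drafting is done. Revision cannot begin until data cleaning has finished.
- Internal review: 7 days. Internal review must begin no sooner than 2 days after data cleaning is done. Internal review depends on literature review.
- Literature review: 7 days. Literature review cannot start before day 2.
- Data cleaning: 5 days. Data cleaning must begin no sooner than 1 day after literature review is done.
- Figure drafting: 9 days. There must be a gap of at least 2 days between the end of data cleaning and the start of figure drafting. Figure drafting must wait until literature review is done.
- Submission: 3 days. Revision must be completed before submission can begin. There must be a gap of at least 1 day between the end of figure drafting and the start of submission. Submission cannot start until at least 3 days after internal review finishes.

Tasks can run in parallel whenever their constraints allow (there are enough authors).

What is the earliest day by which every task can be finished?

Literature review waits on its own release at day 2, so it starts at day 2 and finishes at 2 + 7 = day 9.
Data cleaning cannot begin until literature review (finishes day 9, plus 1-day gap → day 10). It runs from day 10 to 10 + 5 = day 15.
For internal review: data cleaning (finishes day 15, plus 2-day gap → day 17); literature review (finishes day 9). Taking the maximum gives a start of day 17, and it finishes at 17 + 7 = day 24.
Figure drafting has to wait for data cleaning (finishes day 15, plus 2-day gap → day 17); literature review (finishes day 9). The latest of these is day 17, so figure drafting runs day 17 to 17 + 9 = day 26.
Revision needs all of figure drafting (finishes day 26, plus 2-day gap → day 28); data cleaning (finishes day 15). That puts its earliest start at day 28; it finishes at 28 + 2 = day 30.
For submission: revision (finishes day 30); figure drafting (finishes day 26, plus 1-day gap → day 27); internal review (finishes day 24, plus 3-day gap → day 27). Taking the maximum gives a start of day 30, and it finishes at 30 + 3 = day 33.
All tasks are finished once the last one completes. Finish times: Literature review at 9, Data cleaning at 15, Figure drafting at 26, Internal review at 24, Revision at 30, Submission at 33. The latest is day 33.

33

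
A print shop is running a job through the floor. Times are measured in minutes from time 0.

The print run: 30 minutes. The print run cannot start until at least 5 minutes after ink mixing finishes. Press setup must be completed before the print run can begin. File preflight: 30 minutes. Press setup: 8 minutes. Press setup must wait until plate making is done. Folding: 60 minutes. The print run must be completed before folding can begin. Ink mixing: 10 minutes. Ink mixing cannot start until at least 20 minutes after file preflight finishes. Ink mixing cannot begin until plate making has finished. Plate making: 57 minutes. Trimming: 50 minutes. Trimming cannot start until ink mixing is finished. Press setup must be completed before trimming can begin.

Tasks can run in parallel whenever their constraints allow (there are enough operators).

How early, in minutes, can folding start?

Plate making has no prerequisites, so it starts at minute 0 and finishes at minute 57.
After plate making (finishes minute 57), press setup can start at minute 57 and finishes at minute 65.
File preflight has no prerequisites, so it starts at minute 0 and finishes at minute 30.
Ink mixing cannot start until file preflight (finishes minute 30, plus 20-minute gap → minute 50); plate making (finishes minute 57). The controlling bound is minute 57, so ink mixing finishes at 57 + 10 = minute 67.
The print run cannot start until ink mixing (finishes minute 67, plus 5-minute gap → minute 72); press setup (finishes minute 65). The controlling bound is minute 72, so the print run finishes at 72 + 30 = minute 102.
Folding waits on the print run (finishes minute 102), so the earliest it can start is minute 102.

102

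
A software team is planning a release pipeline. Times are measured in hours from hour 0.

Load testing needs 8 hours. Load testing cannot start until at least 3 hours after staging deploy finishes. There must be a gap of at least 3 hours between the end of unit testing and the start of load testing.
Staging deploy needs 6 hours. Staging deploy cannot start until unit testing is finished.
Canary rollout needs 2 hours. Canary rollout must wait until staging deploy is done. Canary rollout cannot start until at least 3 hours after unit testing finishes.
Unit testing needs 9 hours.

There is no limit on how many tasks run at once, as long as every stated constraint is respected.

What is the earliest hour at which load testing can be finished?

Nothing blocks unit testing, so it runs from hour 0 to hour 9.
Staging deploy waits on unit testing (finishes hour 9), so it starts at hour 9 and finishes at 9 + 6 = hour 15.
For load testing: staging deploy (finishes hour 15, plus 3-hour gap → hour 18); unit testing (finishes hour 9, plus 3-hour gap → hour 12). Taking the maximum gives a start of hour 18, and it finishes at 18 + 8 = hour 26.

26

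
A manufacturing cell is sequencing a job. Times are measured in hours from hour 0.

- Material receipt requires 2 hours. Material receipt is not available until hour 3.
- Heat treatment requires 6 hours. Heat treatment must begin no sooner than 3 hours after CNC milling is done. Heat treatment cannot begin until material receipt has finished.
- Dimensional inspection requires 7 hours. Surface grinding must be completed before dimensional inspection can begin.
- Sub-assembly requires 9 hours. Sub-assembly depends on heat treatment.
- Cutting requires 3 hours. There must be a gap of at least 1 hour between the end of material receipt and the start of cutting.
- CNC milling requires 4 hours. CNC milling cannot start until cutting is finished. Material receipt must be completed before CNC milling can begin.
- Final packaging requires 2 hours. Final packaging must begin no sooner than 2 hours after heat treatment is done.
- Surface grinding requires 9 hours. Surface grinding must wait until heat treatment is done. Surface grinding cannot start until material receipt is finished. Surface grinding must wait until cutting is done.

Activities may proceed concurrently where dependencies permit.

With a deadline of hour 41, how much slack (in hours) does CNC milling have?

Material receipt cannot begin until its own release at hour 3. It runs from hour 3 to 3 + 2 = hour 5.
Cutting cannot begin until material receipt (finishes hour 5, plus 1-hour gap → hour 6). It runs from hour 6 to 6 + 3 = hour 9.
CNC milling cannot start until cutting (finishes hour 9); material receipt (finishes hour 5). The controlling bound is hour 9, so CNC milling finishes at 9 + 4 = hour 13.

Working backward from the deadline:
To finish by hour 41, dimensional inspection (duration 7) must start no later than hour 34.
Surface grinding must finish before dimensional inspection (must start by hour 34). With a 9-hour duration, surface grinding must start by 34 − 9 = hour 25.
To finish by hour 41, sub-assembly (duration 9) must start no later than hour 32.
To finish by hour 41, final packaging (duration 2) must start no later than hour 39.
Heat treatment must finish in time for surface grinding (must start by hour 25); sub-assembly (must start by hour 32); final packaging (must start by hour 39, minus 2-hour gap → hour 37). The tightest is hour 25, so heat treatment must start by 25 − 6 = hour 19.
CNC milling has to be done before heat treatment (must start by hour 19, minus 3-hour gap → hour 16). That means finishing by hour 16, i.e. starting by 16 − 4 = hour 12.
So CNC milling can start as early as hour 9 and as late as hour 12, giving 12 − 9 = 3 hours of slack.

3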